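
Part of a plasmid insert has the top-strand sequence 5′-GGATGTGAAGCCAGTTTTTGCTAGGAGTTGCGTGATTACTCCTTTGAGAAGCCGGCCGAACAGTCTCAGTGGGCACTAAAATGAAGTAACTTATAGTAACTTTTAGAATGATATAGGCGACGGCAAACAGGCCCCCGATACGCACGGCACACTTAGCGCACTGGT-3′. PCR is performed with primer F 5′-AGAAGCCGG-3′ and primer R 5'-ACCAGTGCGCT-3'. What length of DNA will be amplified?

119 bp

Scanning the template, AGAAGCCGG occurs at positions 47–55; this primer anneals to the bottom strand there with its 3' end pointing downstream.
Taking the reverse complement of ACCAGTGCGCT gives AGCGCACTGGT, found at positions 155–165 on the template; the primer anneals here to the top strand with its 3' end pointing upstream.
Amplicon spans positions 47–165: 119 bp.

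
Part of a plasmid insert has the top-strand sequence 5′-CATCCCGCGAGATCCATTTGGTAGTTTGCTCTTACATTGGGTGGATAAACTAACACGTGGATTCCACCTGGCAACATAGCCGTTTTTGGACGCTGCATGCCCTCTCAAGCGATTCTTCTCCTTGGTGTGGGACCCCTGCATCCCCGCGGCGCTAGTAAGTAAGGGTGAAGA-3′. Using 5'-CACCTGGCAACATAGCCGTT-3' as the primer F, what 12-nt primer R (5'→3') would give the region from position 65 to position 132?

5'-TCCCACACCAAG-3'

The product's 3' end on the top strand is position 132.
The reverse primer anneals to the top strand over positions 121–132, i.e. to CTTGGTGTGGGA.
Its sequence written 5'→3' is the reverse complement: TCCCACACCAAG.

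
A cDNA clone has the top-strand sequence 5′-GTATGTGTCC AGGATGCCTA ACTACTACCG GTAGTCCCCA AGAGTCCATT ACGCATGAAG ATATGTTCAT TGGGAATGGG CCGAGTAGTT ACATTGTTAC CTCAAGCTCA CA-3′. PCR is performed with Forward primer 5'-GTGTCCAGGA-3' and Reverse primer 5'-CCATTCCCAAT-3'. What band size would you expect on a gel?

75 bp

The forward primer matches the template at positions 5–14.
Reverse complement of the reverse primer: ATTGGGAATGG. This occurs on the top strand at positions 69–79.
The product runs from position 5 to position 79, so its length is 79 − 5 + 1 = 75 bp.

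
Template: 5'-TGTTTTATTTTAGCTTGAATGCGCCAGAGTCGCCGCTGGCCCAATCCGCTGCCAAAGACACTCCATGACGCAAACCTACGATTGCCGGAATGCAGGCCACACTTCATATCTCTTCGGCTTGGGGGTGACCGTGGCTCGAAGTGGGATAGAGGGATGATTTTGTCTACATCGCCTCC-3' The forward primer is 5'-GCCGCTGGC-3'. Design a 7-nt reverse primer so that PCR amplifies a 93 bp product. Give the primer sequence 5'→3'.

5'-CCCCAAG-3'

The forward primer binds at positions 32–40, so a 93 bp product ends at position 32 + 93 − 1 = 124.
The reverse primer anneals to the top strand over positions 118–124, i.e. to CTTGGGG.
Its sequence written 5'→3' is the reverse complement: CCCCAAG.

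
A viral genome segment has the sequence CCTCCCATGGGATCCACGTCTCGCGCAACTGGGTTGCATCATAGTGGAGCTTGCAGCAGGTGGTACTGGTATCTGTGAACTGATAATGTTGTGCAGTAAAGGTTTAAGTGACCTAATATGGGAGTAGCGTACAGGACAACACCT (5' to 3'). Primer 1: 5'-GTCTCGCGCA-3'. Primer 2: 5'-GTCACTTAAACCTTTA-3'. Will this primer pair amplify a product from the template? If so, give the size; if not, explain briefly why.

Primer 1 (GTCTCGCGCA) matches the top strand at positions 18–27; it acts as a forward primer.
Primer 2's reverse complement is TAAAGGTTTAAGTGAC, matching the top strand at positions 97–112; it acts as a reverse primer.
The 3' ends face each other across positions 18–112, giving a 95 bp product.

Yes — a 95 bp product.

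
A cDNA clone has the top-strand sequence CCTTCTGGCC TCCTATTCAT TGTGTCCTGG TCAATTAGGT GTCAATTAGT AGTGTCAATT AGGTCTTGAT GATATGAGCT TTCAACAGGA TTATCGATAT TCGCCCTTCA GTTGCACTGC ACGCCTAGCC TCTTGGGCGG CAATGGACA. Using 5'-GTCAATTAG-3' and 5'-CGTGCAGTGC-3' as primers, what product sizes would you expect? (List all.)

94 bp, 83 bp, 70 bp

The forward primer GTCAATTAG matches the top strand at positions 30–38, 41–49, 54–62.
The reverse primer's reverse complement is GCACTGCACG, matching at positions 114–123.
Each forward site pairs with the reverse site to give a product ending at position 123: sizes 94, 83, 70 bp.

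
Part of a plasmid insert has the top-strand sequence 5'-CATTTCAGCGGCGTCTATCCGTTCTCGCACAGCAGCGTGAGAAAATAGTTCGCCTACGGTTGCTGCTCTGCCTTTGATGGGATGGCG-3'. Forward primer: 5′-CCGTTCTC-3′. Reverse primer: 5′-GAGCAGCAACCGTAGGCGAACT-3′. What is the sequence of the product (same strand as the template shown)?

Scanning the template, CCGTTCTC occurs at positions 19–26; this primer anneals to the bottom strand there with its 3' end pointing downstream.
Taking the reverse complement of GAGCAGCAACCGTAGGCGAACT gives AGTTCGCCTACGGTTGCTGCTC, found at positions 47–68 on the template; the primer anneals here to the top strand with its 3' end pointing upstream.
The product is the template from position 19 through 68 (50 bp).

5'-CCGTTCTCGCACAGCAGCGTGAGAAAATAGTTCGCCTACGGTTGCTGCTC-3'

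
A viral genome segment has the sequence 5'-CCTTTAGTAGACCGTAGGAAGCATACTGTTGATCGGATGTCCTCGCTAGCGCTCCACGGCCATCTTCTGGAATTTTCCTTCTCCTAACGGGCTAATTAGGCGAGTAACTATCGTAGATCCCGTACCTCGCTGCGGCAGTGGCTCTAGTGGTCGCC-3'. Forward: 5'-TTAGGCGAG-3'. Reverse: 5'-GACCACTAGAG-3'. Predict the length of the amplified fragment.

57 bp

The forward primer matches the template at positions 96–104.
Taking the reverse complement of GACCACTAGAG gives CTCTAGTGGTC, found at positions 142–152 on the template; the primer anneals here to the top strand with its 3' end pointing upstream.
Product length = (reverse-primer end) − (forward-primer start) + 1 = 152 − 96 + 1 = 57 bp.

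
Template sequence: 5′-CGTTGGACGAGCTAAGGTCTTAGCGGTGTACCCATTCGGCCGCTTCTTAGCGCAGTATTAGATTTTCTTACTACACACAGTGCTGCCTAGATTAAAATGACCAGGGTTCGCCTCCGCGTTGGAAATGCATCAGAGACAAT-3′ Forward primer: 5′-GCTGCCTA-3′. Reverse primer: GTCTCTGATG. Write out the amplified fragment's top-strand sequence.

The forward primer matches the template at positions 82–89.
Reverse complement of the reverse primer: CATCAGAGAC. This occurs on the top strand at positions 128–137.
The product is the template from position 82 through 137 (56 bp).

5'-GCTGCCTAGATTAAAATGACCAGGGTTCGCCTCCGCGTTGGAAATGCATCAGAGAC-3'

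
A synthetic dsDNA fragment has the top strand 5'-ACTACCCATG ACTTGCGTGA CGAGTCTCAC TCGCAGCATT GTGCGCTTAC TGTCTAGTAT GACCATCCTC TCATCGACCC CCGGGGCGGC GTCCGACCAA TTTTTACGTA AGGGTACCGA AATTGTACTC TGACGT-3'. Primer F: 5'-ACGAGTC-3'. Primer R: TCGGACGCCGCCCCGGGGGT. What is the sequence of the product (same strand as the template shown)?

5'-ACGAGTCTCACTCGCAGCATTGTGCGCTTACTGTCTAGTATGACCATCCTCTCATCGACCCCCGGGGCGGCGTCCGA-3'

Scanning the template, ACGAGTC occurs at positions 20–26; this primer anneals to the bottom strand there with its 3' end pointing downstream.
Taking the reverse complement of TCGGACGCCGCCCCGGGGGT gives ACCCCCGGGGCGGCGTCCGA, found at positions 77–96 on the template; the primer anneals here to the top strand with its 3' end pointing upstream.
The product is the template from position 20 through 96 (77 bp).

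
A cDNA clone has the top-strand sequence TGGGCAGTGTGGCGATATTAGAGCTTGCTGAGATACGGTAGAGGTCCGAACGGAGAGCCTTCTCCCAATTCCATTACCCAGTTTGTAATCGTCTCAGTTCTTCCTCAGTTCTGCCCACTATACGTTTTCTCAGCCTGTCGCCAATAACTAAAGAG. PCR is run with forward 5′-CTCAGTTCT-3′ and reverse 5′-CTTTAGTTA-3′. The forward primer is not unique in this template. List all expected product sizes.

61 bp, 50 bp

The forward primer CTCAGTTCT matches the top strand at positions 93–101, 104–112.
The reverse primer's reverse complement is TAACTAAAG, matching at positions 145–153.
Each forward site pairs with the reverse site to give a product ending at position 153: sizes 61, 50 bp.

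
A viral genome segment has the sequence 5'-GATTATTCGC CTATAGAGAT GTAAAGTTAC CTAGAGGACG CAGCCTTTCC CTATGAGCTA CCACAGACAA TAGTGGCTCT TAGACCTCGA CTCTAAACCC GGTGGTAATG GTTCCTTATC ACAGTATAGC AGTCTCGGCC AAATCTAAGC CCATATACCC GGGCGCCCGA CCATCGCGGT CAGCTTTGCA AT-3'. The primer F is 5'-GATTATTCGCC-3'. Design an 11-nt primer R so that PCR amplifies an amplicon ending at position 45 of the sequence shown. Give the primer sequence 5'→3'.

5'-GGCTGCGTCCT-3'

The forward primer binds at positions 1–11; the product's 3' end on the top strand is position 45.
The reverse primer anneals to the top strand over positions 35–45, i.e. to AGGACGCAGCC.
Its sequence written 5'→3' is the reverse complement: GGCTGCGTCCT.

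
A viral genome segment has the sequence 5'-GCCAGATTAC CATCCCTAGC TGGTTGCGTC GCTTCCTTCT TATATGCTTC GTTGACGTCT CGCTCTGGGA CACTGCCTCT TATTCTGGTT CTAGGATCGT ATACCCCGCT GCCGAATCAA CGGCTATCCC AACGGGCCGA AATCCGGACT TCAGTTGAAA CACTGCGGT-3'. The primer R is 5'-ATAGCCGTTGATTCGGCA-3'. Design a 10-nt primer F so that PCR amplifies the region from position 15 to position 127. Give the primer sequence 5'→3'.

5'-CCTAGCTGGT-3'

The reverse primer's reverse complement TGCCGAATCAACGGCTAT matches the template at positions 110–127; the product starts at position 15.
The forward primer is identical to the top strand over positions 15–24: CCTAGCTGGT.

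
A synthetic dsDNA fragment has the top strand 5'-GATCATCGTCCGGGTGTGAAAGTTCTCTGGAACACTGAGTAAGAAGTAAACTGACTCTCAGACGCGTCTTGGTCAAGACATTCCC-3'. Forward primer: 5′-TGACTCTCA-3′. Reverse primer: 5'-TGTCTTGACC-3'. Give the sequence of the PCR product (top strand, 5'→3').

The forward primer matches the template at positions 52–60.
Reverse complement of the reverse primer: GGTCAAGACA. This occurs on the top strand at positions 71–80.
The product is the template from position 52 through 80 (29 bp).

5'-TGACTCTCAGACGCGTCTTGGTCAAGACA-3'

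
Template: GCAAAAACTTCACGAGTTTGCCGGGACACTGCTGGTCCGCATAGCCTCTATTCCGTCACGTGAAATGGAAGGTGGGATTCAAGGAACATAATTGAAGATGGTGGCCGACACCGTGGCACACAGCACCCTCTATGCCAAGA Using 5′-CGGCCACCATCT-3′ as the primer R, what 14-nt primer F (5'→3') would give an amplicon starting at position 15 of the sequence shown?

5'-AGTTTGCCGGGACA-3'

The reverse primer's reverse complement AGATGGTGGCCG matches the template at positions 96–107; the product starts at position 15.
The forward primer is identical to the top strand over positions 15–28: AGTTTGCCGGGACA.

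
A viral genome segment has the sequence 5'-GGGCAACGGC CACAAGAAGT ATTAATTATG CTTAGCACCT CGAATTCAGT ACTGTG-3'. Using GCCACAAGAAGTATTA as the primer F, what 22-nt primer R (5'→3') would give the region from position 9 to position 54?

5'-CAGTACTGAATTCGAGGTGCTA-3'

The product's 3' end on the top strand is position 54.
The reverse primer anneals to the top strand over positions 33–54, i.e. to TAGCACCTCGAATTCAGTACTG.
Its sequence written 5'→3' is the reverse complement: CAGTACTGAATTCGAGGTGCTA.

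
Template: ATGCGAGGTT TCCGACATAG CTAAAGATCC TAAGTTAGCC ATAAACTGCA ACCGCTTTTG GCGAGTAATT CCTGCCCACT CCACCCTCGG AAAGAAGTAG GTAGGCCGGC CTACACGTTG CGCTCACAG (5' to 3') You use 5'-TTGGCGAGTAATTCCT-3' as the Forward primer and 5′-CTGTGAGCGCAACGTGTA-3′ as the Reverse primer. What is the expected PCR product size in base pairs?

The forward primer matches the template at positions 58–73.
The reverse primer's reverse complement is TACACGTTGCGCTCACAG, which matches the template at positions 112–129.
Amplicon spans positions 58–129: 72 bp.

72 bp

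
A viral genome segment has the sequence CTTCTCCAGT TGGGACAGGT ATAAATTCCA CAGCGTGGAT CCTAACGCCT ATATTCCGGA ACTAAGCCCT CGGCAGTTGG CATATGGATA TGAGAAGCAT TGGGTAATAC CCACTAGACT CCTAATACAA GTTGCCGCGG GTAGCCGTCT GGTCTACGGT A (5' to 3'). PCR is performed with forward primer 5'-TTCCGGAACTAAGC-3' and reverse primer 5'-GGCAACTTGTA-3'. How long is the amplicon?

83 bp

Scanning the template, TTCCGGAACTAAGC occurs at positions 54–67; this primer anneals to the bottom strand there with its 3' end pointing downstream.
Reverse complement of the reverse primer: TACAAGTTGCC. This occurs on the top strand at positions 126–136.
Product length = (reverse-primer end) − (forward-primer start) + 1 = 136 − 54 + 1 = 83 bp.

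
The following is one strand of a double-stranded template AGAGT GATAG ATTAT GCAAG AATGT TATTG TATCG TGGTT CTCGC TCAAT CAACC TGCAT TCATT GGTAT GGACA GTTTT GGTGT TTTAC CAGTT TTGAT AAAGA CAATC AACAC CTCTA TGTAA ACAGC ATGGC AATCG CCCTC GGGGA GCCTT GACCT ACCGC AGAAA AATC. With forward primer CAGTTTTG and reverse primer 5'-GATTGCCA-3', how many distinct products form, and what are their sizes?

The forward primer CAGTTTTG matches the top strand at positions 74–81, 91–98.
The reverse primer's reverse complement is TGGCAATC, matching at positions 132–139.
Each forward site pairs with the reverse site to give a product ending at position 139: sizes 66, 49 bp.

Two products: 66 bp, 49 bp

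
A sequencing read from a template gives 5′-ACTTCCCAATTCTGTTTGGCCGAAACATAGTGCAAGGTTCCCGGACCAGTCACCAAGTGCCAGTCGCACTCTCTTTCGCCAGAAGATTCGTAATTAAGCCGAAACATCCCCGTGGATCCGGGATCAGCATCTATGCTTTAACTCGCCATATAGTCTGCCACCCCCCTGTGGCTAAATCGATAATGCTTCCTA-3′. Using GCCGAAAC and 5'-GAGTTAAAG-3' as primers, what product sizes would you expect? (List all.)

The forward primer GCCGAAAC matches the top strand at positions 19–26, 98–105.
The reverse primer's reverse complement is CTTTAACTC, matching at positions 136–144.
Each forward site pairs with the reverse site to give a product ending at position 144: sizes 126, 47 bp.

126 bp, 47 bp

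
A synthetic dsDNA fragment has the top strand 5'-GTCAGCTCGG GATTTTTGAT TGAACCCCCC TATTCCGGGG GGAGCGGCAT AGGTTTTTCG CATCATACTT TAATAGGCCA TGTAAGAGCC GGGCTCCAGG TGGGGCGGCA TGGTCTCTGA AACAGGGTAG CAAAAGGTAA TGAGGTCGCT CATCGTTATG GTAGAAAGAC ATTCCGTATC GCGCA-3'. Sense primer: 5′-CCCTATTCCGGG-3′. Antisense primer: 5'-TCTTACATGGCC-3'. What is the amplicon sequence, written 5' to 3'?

5'-CCCTATTCCGGGGGGAGCGGCATAGGTTTTTCGCATCATACTTTAATAGGCCATGTAAGA-3'

The forward primer matches the template at positions 28–39.
Reverse complement of the reverse primer: GGCCATGTAAGA. This occurs on the top strand at positions 76–87.
The product is the template from position 28 through 87 (60 bp).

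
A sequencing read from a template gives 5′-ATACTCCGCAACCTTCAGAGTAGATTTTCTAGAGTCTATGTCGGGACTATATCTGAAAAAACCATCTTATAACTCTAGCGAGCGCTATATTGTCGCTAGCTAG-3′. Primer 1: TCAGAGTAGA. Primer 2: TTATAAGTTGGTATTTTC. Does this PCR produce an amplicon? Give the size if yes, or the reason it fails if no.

No product — primer 2 has no binding site in the template.

Primer 2 (TTATAAGTTGGTATTTTC) does not match the top strand, and its reverse complement GAAAATACCAACTTATAA does not match either.
With no annealing site for primer 2, no amplification occurs.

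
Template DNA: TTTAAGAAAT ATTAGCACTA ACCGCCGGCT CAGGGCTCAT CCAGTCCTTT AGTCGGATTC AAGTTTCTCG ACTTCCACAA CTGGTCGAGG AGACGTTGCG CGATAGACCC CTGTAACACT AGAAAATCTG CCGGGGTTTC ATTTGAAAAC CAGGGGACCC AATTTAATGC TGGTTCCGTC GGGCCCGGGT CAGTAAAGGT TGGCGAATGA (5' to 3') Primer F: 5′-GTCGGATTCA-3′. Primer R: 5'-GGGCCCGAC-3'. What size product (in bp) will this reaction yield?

135 bp

The forward primer matches the template at positions 52–61.
The reverse primer's reverse complement is GTCGGGCCC, which matches the template at positions 178–186.
The product runs from position 52 to position 186, so its length is 186 − 52 + 1 = 135 bp.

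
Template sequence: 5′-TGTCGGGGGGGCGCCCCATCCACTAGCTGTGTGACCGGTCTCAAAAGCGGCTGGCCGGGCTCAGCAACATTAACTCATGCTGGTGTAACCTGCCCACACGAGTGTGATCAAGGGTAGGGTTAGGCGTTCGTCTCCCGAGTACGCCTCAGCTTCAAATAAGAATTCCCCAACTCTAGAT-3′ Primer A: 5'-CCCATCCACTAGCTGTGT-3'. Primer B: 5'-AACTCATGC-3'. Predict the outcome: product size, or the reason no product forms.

Primer A (CCCATCCACTAGCTGTGT) matches the top strand at positions 15–32 (3' end points downstream).
Primer B (AACTCATGC) also matches the top strand directly, at positions 72–80 — its reverse complement GCATGAGTT is not present.
Both primers anneal to the bottom strand with 3' ends pointing the same way, so neither can prime synthesis back toward the other.

No product — both primers anneal to the same strand and extend in the same direction.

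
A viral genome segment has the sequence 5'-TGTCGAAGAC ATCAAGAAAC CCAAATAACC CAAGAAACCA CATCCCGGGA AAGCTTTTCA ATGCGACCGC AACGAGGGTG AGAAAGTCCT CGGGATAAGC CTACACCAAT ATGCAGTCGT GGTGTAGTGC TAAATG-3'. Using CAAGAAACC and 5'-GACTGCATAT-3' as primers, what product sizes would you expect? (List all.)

The forward primer CAAGAAACC matches the top strand at positions 13–21, 31–39.
The reverse primer's reverse complement is ATATGCAGTC, matching at positions 109–118.
Each forward site pairs with the reverse site to give a product ending at position 118: sizes 106, 88 bp.

106 bp, 88 bp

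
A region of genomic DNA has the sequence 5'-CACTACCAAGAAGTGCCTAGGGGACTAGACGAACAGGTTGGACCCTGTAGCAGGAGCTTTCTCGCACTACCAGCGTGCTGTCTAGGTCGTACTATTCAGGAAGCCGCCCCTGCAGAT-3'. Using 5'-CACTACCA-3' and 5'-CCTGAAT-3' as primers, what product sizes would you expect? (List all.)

100 bp, 36 bp

The forward primer CACTACCA matches the top strand at positions 1–8, 65–72.
The reverse primer's reverse complement is ATTCAGG, matching at positions 94–100.
Each forward site pairs with the reverse site to give a product ending at position 100: sizes 100, 36 bp.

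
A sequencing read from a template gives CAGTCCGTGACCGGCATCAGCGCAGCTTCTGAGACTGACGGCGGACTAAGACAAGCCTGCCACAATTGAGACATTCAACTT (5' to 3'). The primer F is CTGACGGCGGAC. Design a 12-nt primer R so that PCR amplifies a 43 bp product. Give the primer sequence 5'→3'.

The forward primer binds at positions 35–46, so a 43 bp product ends at position 35 + 43 − 1 = 77.
The reverse primer anneals to the top strand over positions 66–77, i.e. to TTGAGACATTCA.
Its sequence written 5'→3' is the reverse complement: TGAATGTCTCAA.

5'-TGAATGTCTCAA-3'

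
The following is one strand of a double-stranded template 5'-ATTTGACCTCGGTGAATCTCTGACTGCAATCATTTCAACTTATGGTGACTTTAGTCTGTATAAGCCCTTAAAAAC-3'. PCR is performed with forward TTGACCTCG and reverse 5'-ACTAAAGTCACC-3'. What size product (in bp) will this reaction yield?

The forward primer matches the template at positions 3–11.
Taking the reverse complement of ACTAAAGTCACC gives GGTGACTTTAGT, found at positions 44–55 on the template; the primer anneals here to the top strand with its 3' end pointing upstream.
Product length = (reverse-primer end) − (forward-primer start) + 1 = 55 − 3 + 1 = 53 bp.

53 bp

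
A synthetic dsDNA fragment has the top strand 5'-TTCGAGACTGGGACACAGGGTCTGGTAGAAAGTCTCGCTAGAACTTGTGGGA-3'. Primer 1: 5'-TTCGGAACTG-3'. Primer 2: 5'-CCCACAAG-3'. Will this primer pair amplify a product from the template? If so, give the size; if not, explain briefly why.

No product — primer 1 has no binding site in the template.

Primer 1 (TTCGGAACTG) does not match the top strand, and its reverse complement CAGTTCCGAA does not match either.
With no annealing site for primer 1, no amplification occurs.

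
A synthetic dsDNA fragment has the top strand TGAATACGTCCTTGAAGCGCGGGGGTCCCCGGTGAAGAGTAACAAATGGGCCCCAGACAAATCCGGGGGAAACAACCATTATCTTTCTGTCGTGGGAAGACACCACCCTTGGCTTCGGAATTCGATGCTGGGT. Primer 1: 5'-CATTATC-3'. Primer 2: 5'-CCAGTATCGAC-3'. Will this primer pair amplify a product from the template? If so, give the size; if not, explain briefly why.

Primer 2 (CCAGTATCGAC) does not match the top strand, and its reverse complement GTCGATACTGG does not match either.
With no annealing site for primer 2, no amplification occurs.

No product — primer 2 has no binding site in the template.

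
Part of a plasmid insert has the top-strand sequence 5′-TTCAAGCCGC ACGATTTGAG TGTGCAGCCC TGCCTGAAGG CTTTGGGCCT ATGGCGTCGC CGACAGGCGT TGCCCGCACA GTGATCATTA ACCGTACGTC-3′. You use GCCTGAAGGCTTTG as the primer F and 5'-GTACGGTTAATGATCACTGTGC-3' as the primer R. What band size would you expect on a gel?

66 bp

Scanning the template, GCCTGAAGGCTTTG occurs at positions 32–45; this primer anneals to the bottom strand there with its 3' end pointing downstream.
Taking the reverse complement of GTACGGTTAATGATCACTGTGC gives GCACAGTGATCATTAACCGTAC, found at positions 76–97 on the template; the primer anneals here to the top strand with its 3' end pointing upstream.
Amplicon spans positions 32–97: 66 bp.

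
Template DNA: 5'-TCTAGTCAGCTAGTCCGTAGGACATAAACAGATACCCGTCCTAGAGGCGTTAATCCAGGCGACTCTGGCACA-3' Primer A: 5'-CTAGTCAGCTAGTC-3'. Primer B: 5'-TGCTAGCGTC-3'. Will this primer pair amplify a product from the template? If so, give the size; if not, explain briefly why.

Primer B (TGCTAGCGTC) does not match the top strand, and its reverse complement GACGCTAGCA does not match either.
With no annealing site for primer B, no amplification occurs.

No product — primer B has no binding site in the template.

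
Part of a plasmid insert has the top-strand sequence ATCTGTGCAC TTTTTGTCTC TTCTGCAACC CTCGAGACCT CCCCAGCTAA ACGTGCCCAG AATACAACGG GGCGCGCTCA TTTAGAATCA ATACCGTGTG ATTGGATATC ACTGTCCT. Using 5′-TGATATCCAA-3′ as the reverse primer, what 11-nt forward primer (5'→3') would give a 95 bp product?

The reverse primer's reverse complement TTGGATATCA matches the template at positions 102–111, so the product ends at position 111.
A 95 bp product then starts at position 111 − 95 + 1 = 17.
The forward primer is identical to the top strand there: TCTCTTCTGCA.

5'-TCTCTTCTGCA-3'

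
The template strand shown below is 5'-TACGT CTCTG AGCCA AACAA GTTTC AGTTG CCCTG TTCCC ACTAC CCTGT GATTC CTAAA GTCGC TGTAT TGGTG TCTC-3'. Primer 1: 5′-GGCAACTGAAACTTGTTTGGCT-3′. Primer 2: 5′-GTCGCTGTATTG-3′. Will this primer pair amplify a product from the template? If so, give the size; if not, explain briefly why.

Primer 1 (GGCAACTGAAACTTGTTTGGCT) has reverse complement AGCCAAACAAGTTTCAGTTGCC, which matches the top strand at positions 11–32; primer 1 anneals to the top strand there with its 3' end pointing upstream toward position 11.
Primer 2 (GTCGCTGTATTG) matches the top strand directly at positions 61–72; it anneals to the bottom strand with its 3' end pointing downstream toward position 72.
The 3' ends diverge (primer 1 extends toward position 1, primer 2 toward position 79), so the primers never converge on a shared product.

No product — the primers' 3' ends point away from each other.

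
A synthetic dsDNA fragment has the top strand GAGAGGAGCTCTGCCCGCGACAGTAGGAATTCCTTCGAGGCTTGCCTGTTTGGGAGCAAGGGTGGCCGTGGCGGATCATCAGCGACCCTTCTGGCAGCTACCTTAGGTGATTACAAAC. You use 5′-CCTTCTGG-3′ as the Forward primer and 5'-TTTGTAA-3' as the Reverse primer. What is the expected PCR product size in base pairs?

31 bp

Scanning the template, CCTTCTGG occurs at positions 87–94; this primer anneals to the bottom strand there with its 3' end pointing downstream.
The reverse primer's reverse complement is TTACAAA, which matches the template at positions 111–117.
Product length = (reverse-primer end) − (forward-primer start) + 1 = 117 − 87 + 1 = 31 bp.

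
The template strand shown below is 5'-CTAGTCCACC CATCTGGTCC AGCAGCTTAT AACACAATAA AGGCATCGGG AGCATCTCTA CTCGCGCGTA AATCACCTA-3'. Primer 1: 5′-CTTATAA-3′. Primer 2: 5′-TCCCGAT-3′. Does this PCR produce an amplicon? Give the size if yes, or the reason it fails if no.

Yes — a 26 bp product.

Primer 1 (CTTATAA) matches the top strand at positions 26–32; it acts as a forward primer.
Primer 2's reverse complement is ATCGGGA, matching the top strand at positions 45–51; it acts as a reverse primer.
The 3' ends face each other across positions 26–51, giving a 26 bp product.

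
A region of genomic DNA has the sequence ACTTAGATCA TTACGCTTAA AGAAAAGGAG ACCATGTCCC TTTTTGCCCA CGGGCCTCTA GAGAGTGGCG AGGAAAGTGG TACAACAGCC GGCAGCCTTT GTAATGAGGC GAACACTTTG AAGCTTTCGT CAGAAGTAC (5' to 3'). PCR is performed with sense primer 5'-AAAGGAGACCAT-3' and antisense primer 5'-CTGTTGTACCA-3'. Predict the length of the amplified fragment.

65 bp

Scanning the template, AAAGGAGACCAT occurs at positions 24–35; this primer anneals to the bottom strand there with its 3' end pointing downstream.
The reverse primer's reverse complement is TGGTACAACAG, which matches the template at positions 78–88.
Product length = (reverse-primer end) − (forward-primer start) + 1 = 88 − 24 + 1 = 65 bp.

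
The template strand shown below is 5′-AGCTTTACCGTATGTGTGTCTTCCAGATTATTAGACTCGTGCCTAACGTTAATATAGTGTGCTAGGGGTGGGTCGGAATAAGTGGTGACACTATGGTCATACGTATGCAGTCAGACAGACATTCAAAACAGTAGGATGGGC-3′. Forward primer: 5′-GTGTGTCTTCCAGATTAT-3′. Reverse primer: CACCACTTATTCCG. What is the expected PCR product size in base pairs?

Scanning the template, GTGTGTCTTCCAGATTAT occurs at positions 14–31; this primer anneals to the bottom strand there with its 3' end pointing downstream.
Taking the reverse complement of CACCACTTATTCCG gives CGGAATAAGTGGTG, found at positions 74–87 on the template; the primer anneals here to the top strand with its 3' end pointing upstream.
Amplicon spans positions 14–87: 74 bp.

74 bp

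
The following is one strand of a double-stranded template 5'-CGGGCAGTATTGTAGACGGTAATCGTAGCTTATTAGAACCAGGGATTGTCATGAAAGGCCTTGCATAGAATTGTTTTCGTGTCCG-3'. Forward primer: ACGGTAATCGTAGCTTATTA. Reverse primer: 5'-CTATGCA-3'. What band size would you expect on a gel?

Forward primer ACGGTAATCGTAGCTTATTA is found on the top strand at positions 16–35.
Taking the reverse complement of CTATGCA gives TGCATAG, found at positions 62–68 on the template; the primer anneals here to the top strand with its 3' end pointing upstream.
Amplicon spans positions 16–68: 53 bp.

53 bp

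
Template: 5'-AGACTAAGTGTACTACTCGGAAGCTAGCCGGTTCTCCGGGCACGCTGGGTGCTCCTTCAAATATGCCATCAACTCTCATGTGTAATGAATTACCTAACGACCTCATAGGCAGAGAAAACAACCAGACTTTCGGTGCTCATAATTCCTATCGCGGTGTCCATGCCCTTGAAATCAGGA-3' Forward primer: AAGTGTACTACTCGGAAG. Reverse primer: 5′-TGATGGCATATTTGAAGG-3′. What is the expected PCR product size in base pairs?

66 bp

Scanning the template, AAGTGTACTACTCGGAAG occurs at positions 6–23; this primer anneals to the bottom strand there with its 3' end pointing downstream.
The reverse primer's reverse complement is CCTTCAAATATGCCATCA, which matches the template at positions 54–71.
Amplicon spans positions 6–71: 66 bp.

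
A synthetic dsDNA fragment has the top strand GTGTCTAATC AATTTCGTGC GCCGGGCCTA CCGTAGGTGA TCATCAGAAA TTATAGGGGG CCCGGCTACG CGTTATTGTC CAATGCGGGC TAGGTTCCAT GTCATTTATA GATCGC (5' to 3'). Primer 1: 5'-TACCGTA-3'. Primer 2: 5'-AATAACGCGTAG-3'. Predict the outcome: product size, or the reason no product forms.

Yes — a 49 bp product.

Primer 1 (TACCGTA) matches the top strand at positions 29–35; it acts as a forward primer.
Primer 2's reverse complement is CTACGCGTTATT, matching the top strand at positions 66–77; it acts as a reverse primer.
The 3' ends face each other across positions 29–77, giving a 49 bp product.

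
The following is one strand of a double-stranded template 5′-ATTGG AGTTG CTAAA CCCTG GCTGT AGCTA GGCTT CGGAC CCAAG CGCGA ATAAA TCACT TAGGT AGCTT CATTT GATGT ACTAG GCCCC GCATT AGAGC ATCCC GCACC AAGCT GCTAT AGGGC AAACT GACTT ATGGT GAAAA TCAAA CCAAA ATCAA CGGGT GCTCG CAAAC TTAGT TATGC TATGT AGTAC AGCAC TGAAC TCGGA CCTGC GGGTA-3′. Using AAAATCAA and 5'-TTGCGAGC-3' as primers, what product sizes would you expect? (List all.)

The forward primer AAAATCAA matches the top strand at positions 142–149, 153–160.
The reverse primer's reverse complement is GCTCGCAA, matching at positions 166–173.
Each forward site pairs with the reverse site to give a product ending at position 173: sizes 32, 21 bp.

32 bp, 21 bp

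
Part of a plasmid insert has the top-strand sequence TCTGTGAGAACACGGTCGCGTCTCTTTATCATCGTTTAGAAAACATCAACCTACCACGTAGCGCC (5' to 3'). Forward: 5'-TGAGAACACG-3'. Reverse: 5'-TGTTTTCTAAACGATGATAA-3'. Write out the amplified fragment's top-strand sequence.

5'-TGAGAACACGGTCGCGTCTCTTTATCATCGTTTAGAAAACA-3'

The forward primer matches the template at positions 5–14.
Reverse complement of the reverse primer: TTATCATCGTTTAGAAAACA. This occurs on the top strand at positions 26–45.
The product is the template from position 5 through 45 (41 bp).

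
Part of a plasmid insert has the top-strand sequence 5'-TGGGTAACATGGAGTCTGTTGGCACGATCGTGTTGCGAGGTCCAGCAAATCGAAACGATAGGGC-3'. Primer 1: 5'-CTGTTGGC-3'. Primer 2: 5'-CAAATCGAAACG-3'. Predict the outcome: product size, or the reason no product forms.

Primer 1 (CTGTTGGC) matches the top strand at positions 16–23 (3' end points downstream).
Primer 2 (CAAATCGAAACG) also matches the top strand directly, at positions 46–57 — its reverse complement CGTTTCGATTTG is not present.
Both primers anneal to the bottom strand with 3' ends pointing the same way, so neither can prime synthesis back toward the other.

No product — both primers anneal to the same strand and extend in the same direction.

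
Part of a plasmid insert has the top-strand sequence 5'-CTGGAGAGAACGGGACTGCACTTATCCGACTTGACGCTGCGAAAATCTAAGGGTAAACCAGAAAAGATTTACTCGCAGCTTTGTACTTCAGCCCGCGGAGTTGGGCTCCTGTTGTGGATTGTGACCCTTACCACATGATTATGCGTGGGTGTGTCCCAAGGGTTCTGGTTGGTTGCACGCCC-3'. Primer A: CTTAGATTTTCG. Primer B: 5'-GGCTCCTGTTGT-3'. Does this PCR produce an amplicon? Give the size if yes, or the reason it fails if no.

No product — the primers' 3' ends point away from each other.

Primer A (CTTAGATTTTCG) has reverse complement CGAAAATCTAAG, which matches the top strand at positions 40–51; primer A anneals to the top strand there with its 3' end pointing upstream toward position 40.
Primer B (GGCTCCTGTTGT) matches the top strand directly at positions 104–115; it anneals to the bottom strand with its 3' end pointing downstream toward position 115.
The 3' ends diverge (primer A extends toward position 1, primer B toward position 182), so the primers never converge on a shared product.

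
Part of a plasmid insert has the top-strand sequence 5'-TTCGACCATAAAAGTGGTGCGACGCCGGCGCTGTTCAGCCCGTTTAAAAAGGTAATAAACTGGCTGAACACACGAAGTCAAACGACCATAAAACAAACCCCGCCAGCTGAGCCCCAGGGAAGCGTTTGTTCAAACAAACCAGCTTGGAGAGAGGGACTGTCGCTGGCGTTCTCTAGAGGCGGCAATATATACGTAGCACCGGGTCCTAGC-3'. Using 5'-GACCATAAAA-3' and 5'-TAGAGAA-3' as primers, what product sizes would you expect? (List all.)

The forward primer GACCATAAAA matches the top strand at positions 4–13, 84–93.
The reverse primer's reverse complement is TTCTCTA, matching at positions 169–175.
Each forward site pairs with the reverse site to give a product ending at position 175: sizes 172, 92 bp.

172 bp, 92 bp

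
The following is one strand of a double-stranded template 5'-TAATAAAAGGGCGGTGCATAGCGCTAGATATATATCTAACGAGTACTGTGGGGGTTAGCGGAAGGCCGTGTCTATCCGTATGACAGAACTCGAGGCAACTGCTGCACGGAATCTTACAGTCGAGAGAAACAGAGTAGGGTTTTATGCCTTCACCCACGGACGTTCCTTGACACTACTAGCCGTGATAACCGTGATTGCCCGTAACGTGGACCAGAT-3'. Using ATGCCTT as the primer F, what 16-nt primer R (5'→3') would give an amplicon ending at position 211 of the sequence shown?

5'-GTCCACGTTACGGGCA-3'

The forward primer binds at positions 144–150; the product's 3' end on the top strand is position 211.
The reverse primer anneals to the top strand over positions 196–211, i.e. to TGCCCGTAACGTGGAC.
Its sequence written 5'→3' is the reverse complement: GTCCACGTTACGGGCA.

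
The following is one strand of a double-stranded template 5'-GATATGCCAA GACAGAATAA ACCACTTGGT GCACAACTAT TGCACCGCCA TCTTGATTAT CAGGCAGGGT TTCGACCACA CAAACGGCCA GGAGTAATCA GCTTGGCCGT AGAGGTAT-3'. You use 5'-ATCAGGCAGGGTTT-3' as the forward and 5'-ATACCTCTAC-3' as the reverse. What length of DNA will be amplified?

60 bp

Scanning the template, ATCAGGCAGGGTTT occurs at positions 59–72; this primer anneals to the bottom strand there with its 3' end pointing downstream.
Taking the reverse complement of ATACCTCTAC gives GTAGAGGTAT, found at positions 109–118 on the template; the primer anneals here to the top strand with its 3' end pointing upstream.
The product runs from position 59 to position 118, so its length is 118 − 59 + 1 = 60 bp.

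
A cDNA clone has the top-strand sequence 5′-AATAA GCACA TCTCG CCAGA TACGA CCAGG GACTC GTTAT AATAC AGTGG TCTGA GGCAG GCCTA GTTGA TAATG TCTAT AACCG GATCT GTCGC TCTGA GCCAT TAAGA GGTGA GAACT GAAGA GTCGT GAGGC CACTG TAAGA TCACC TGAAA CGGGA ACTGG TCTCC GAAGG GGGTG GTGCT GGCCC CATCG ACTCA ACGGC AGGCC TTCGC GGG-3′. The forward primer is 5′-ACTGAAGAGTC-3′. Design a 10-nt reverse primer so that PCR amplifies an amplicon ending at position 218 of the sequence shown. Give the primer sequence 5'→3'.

5'-CCCGCGAAGG-3'

The forward primer binds at positions 118–128; the product's 3' end on the top strand is position 218.
The reverse primer anneals to the top strand over positions 209–218, i.e. to CCTTCGCGGG.
Its sequence written 5'→3' is the reverse complement: CCCGCGAAGG.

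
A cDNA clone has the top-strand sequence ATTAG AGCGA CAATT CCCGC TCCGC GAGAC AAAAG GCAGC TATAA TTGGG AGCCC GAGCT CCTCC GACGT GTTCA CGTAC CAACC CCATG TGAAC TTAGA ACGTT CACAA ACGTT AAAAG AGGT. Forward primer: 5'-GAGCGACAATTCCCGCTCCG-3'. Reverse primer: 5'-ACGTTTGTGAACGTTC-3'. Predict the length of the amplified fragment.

110 bp

Scanning the template, GAGCGACAATTCCCGCTCCG occurs at positions 5–24; this primer anneals to the bottom strand there with its 3' end pointing downstream.
The reverse primer's reverse complement is GAACGTTCACAAACGT, which matches the template at positions 99–114.
Amplicon spans positions 5–114: 110 bp.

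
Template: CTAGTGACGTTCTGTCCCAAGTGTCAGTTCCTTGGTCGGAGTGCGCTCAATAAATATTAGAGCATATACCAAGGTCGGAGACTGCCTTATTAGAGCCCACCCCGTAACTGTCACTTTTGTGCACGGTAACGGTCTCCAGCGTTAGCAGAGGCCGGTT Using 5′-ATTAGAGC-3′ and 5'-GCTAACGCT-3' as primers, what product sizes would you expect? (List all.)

The forward primer ATTAGAGC matches the top strand at positions 56–63, 89–96.
The reverse primer's reverse complement is AGCGTTAGC, matching at positions 138–146.
Each forward site pairs with the reverse site to give a product ending at position 146: sizes 91, 58 bp.

91 bp, 58 bp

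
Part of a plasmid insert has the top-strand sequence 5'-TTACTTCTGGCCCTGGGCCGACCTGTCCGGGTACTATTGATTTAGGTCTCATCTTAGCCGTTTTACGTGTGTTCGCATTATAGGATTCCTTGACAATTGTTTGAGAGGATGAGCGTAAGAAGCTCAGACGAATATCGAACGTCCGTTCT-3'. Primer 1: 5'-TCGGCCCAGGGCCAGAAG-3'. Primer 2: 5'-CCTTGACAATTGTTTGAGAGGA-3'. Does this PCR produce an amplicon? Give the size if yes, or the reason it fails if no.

No product — the primers' 3' ends point away from each other.

Primer 1 (TCGGCCCAGGGCCAGAAG) has reverse complement CTTCTGGCCCTGGGCCGA, which matches the top strand at positions 4–21; primer 1 anneals to the top strand there with its 3' end pointing upstream toward position 4.
Primer 2 (CCTTGACAATTGTTTGAGAGGA) matches the top strand directly at positions 88–109; it anneals to the bottom strand with its 3' end pointing downstream toward position 109.
The 3' ends diverge (primer 1 extends toward position 1, primer 2 toward position 149), so the primers never converge on a shared product.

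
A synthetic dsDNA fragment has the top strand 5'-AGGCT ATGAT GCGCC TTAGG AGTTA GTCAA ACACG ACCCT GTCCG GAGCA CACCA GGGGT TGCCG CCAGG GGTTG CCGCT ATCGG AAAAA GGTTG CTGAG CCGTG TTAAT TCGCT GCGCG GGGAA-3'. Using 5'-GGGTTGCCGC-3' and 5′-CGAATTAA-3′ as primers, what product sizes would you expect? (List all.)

57 bp, 44 bp

The forward primer GGGTTGCCGC matches the top strand at positions 57–66, 70–79.
The reverse primer's reverse complement is TTAATTCG, matching at positions 106–113.
Each forward site pairs with the reverse site to give a product ending at position 113: sizes 57, 44 bp.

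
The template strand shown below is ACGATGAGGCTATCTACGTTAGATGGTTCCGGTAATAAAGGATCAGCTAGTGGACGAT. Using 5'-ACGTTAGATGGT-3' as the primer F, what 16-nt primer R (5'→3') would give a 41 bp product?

The forward primer binds at positions 16–27, so a 41 bp product ends at position 16 + 41 − 1 = 56.
The reverse primer anneals to the top strand over positions 41–56, i.e. to GATCAGCTAGTGGACG.
Its sequence written 5'→3' is the reverse complement: CGTCCACTAGCTGATC.

5'-CGTCCACTAGCTGATC-3'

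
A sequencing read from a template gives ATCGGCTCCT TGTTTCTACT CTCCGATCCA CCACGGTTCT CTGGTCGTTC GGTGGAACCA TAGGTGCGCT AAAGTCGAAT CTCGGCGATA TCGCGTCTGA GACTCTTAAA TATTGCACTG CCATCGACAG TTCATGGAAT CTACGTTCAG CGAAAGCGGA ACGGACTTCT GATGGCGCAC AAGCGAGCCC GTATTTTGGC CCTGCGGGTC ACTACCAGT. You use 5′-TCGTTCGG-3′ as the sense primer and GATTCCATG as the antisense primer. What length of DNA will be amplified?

97 bp

Forward primer TCGTTCGG is found on the top strand at positions 45–52.
Taking the reverse complement of GATTCCATG gives CATGGAATC, found at positions 133–141 on the template; the primer anneals here to the top strand with its 3' end pointing upstream.
Product length = (reverse-primer end) − (forward-primer start) + 1 = 141 − 45 + 1 = 97 bp.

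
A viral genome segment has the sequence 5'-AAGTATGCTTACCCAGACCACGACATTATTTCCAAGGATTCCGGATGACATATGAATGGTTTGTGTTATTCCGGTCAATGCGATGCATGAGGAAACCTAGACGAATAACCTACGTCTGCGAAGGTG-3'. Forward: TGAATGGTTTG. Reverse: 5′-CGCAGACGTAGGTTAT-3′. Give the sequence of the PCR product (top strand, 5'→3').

5'-TGAATGGTTTGTGTTATTCCGGTCAATGCGATGCATGAGGAAACCTAGACGAATAACCTACGTCTGCG-3'

Scanning the template, TGAATGGTTTG occurs at positions 53–63; this primer anneals to the bottom strand there with its 3' end pointing downstream.
Reverse complement of the reverse primer: ATAACCTACGTCTGCG. This occurs on the top strand at positions 105–120.
The product is the template from position 53 through 120 (68 bp).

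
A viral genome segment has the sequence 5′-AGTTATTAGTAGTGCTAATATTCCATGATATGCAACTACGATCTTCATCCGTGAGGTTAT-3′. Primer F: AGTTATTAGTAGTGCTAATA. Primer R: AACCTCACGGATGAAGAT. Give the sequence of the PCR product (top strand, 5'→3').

5'-AGTTATTAGTAGTGCTAATATTCCATGATATGCAACTACGATCTTCATCCGTGAGGTT-3'

Forward primer AGTTATTAGTAGTGCTAATA is found on the top strand at positions 1–20.
The reverse primer's reverse complement is ATCTTCATCCGTGAGGTT, which matches the template at positions 41–58.
The product is the template from position 1 through 58 (58 bp).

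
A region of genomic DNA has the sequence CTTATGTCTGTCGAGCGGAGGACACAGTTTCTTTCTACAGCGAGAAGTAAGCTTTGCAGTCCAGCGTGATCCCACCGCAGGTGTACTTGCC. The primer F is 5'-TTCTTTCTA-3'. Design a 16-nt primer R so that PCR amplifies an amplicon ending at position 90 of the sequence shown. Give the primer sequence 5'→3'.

The forward primer binds at positions 29–37; the product's 3' end on the top strand is position 90.
The reverse primer anneals to the top strand over positions 75–90, i.e. to CCGCAGGTGTACTTGC.
Its sequence written 5'→3' is the reverse complement: GCAAGTACACCTGCGG.

5'-GCAAGTACACCTGCGG-3'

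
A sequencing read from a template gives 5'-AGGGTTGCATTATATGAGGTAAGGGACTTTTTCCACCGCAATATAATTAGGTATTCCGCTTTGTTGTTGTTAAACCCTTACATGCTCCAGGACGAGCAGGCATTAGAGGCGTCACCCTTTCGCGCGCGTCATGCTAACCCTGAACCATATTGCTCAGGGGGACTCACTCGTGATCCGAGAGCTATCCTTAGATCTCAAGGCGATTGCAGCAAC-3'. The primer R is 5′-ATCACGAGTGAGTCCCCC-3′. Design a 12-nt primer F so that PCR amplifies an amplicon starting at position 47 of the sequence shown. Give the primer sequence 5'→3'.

The reverse primer's reverse complement GGGGGACTCACTCGTGAT matches the template at positions 157–174; the product starts at position 47.
The forward primer is identical to the top strand over positions 47–58: TTAGGTATTCCG.

5'-TTAGGTATTCCG-3'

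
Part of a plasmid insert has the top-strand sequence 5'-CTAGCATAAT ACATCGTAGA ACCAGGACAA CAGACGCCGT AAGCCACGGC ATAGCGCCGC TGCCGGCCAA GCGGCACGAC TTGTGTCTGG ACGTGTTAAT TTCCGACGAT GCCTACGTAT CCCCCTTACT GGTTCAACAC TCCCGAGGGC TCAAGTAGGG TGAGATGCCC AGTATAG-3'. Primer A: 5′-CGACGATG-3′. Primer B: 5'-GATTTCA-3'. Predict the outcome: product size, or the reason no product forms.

Primer B (GATTTCA) does not match the top strand, and its reverse complement TGAAATC does not match either.
With no annealing site for primer B, no amplification occurs.

No product — primer B has no binding site in the template.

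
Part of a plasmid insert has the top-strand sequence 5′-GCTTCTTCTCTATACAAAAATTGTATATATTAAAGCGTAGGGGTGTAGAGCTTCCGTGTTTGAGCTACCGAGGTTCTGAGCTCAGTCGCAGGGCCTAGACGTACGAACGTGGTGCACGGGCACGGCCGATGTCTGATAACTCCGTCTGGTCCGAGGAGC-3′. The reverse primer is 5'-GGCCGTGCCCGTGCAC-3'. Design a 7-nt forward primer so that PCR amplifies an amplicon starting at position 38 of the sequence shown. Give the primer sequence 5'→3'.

The reverse primer's reverse complement GTGCACGGGCACGGCC matches the template at positions 112–127; the product starts at position 38.
The forward primer is identical to the top strand over positions 38–44: TAGGGGT.

5'-TAGGGGT-3'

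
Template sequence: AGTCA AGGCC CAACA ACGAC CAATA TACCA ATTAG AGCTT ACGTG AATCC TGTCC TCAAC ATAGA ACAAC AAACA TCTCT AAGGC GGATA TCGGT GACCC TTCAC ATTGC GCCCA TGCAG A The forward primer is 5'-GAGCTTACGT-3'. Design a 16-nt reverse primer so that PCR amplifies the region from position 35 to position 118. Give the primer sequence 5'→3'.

5'-GCATGGGCGCAATGTG-3'

The product's 3' end on the top strand is position 118.
The reverse primer anneals to the top strand over positions 103–118, i.e. to CACATTGCGCCCATGC.
Its sequence written 5'→3' is the reverse complement: GCATGGGCGCAATGTG.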